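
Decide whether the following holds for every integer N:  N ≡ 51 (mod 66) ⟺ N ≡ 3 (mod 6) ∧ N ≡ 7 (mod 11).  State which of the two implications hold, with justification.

Equivalent; both directions hold.

(⇒) Suppose N ≡ 51 (mod 66); write N = 66j + 51. Since 6 ∣ 66, reducing mod 6 gives N ≡ 51 ≡ 3 (mod 6); since 11 ∣ 66, reducing mod 11 gives N ≡ 51 ≡ 7 (mod 11).

(⇐) Conversely, if N ≡ 3 (mod 6) and N ≡ 7 (mod 11), then by the Chinese remainder theorem N ≡ 51 (mod 66). This is exactly N ≡ 51 (mod 66).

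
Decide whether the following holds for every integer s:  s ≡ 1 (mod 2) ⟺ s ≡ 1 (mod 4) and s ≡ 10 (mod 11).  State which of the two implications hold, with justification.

(⇒) fails; (⇐) holds.

(⟸) If s ≡ 1 (mod 4) and s ≡ 10 (mod 11), then by the Chinese remainder theorem s ≡ 21 (mod 44). Since 21 ≡ 1 (mod 2) and 2 ∣ 44, we get s ≡ 1 (mod 2).

(⟹) This fails: s = 1 gives 1 ≡ 1 (mod 2) but 1 ≡ 1 (mod 11), so the conjunction on the right does not hold.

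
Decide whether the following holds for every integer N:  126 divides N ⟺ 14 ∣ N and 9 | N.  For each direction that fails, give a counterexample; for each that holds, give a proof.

Both implications hold.

(⇒) If 126 ∣ N, write N = 126q. Since 126 = 9·14, N = 14·(9q), so 14 ∣ N; and since 126 = 14·9, N = 9·(14q), so 9 ∣ N.

(⇐) Suppose 14 ∣ N and 9 ∣ N. Any common multiple of 14 and 9 is a multiple of their lcm; here gcd(14, 9) = 1, so lcm(14, 9) = 14·9 = 126, so 126 ∣ N.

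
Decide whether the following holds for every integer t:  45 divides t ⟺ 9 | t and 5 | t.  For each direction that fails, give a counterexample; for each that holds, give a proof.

Forward direction. If 45 ∣ t, write t = 45q. Since 45 = 5·9, t = 9·(5q), so 9 ∣ t; and since 45 = 9·5, t = 5·(9q), so 5 ∣ t.

Converse. Suppose 9 ∣ t and 5 ∣ t. Any common multiple of 9 and 5 is a multiple of their lcm; here gcd(9, 5) = 1, so lcm(9, 5) = 9·5 = 45, so 45 ∣ t.

Both directions hold.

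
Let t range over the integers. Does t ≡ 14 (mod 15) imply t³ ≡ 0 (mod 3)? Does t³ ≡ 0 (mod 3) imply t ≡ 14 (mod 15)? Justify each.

Neither direction holds.

(→) This fails: take t = 14. Then 14 ≡ 14 (mod 15), but 14³ = 2744 ≡ 2 (mod 3), not 0.

(←) This fails: take t = 0. Then 0³ = 0 ≡ 0 (mod 3), yet 0 ≡ 0 (mod 15), not 14.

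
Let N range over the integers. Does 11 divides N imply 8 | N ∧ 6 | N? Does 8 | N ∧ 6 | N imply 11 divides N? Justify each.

Neither direction holds.

[⇒] This fails: take N = 11. Certainly 11 ∣ 11, but 8 ∤ 11.

[⇐] This fails: take N = 24. Both 8 ∣ 24 and 6 ∣ 24, yet 24 is not a multiple of 11 (since 24 = 2·11 + 2), so 11 ∤ 24.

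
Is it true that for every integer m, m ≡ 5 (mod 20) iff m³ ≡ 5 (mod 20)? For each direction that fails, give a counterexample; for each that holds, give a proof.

(⟸) Suppose m³ ≡ 5 (mod 20). The only residue r in {0, …, 19} with r³ ≡ 5 (mod 20) is r = 5, so m ≡ 5 (mod 20).

(⟹) Suppose m ≡ 5 (mod 20). Write m = 20j + 5. Then (20j + 5)³ = 8000j³ + 6000j² + 1500j + 125 = 20(400j³ + 300j² + 75j + 6) + 5, so m³ ≡ 5 (mod 20).

Both directions hold; the statement is true.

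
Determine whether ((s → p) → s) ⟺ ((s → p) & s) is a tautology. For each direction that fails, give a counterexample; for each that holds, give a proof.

Only the reverse direction holds.

(→) This fails. Under p = F, s = T, the left side is true but the right side is false.

(←) Assume the antecedent. If p is true, the antecedent forces (p = T, s = T), and (s → p) → s holds there. If p is false, the antecedent cannot hold. Either way (s → p) → s holds.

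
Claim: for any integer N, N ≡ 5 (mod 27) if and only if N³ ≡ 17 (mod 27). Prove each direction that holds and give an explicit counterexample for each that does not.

The forward direction holds; the converse fails.

Forward direction. Suppose N ≡ 5 (mod 27). Write N = 27j + 5. Then (27j + 5)³ = 19683j³ + 10935j² + 2025j + 125 = 27(729j³ + 405j² + 75j + 4) + 17, so N³ ≡ 17 (mod 27).

Converse. This fails: take N = 14. Then 14³ = 2744 ≡ 17 (mod 27), yet 14 ≡ 14 (mod 27), not 5.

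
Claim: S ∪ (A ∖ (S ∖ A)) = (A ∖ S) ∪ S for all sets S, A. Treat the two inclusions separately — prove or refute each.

The two sets are equal.

Forward inclusion. Let x ∈ S ∪ (A ∖ (S ∖ A)). Then either x ∈ S and x ∉ A; or x ∈ A and x ∉ S; or x ∈ S ∩ A. In each case x ∈ (A ∖ S) ∪ S, so S ∪ (A ∖ (S ∖ A)) ⊆ (A ∖ S) ∪ S.

Reverse inclusion. Let x ∈ (A ∖ S) ∪ S. Then either x ∈ S and x ∉ A; or x ∈ A and x ∉ S; or x ∈ S ∩ A. In each case x ∈ S ∪ (A ∖ (S ∖ A)), so (A ∖ S) ∪ S ⊆ S ∪ (A ∖ (S ∖ A)).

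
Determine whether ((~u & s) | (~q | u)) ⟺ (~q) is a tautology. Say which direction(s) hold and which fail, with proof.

Not equivalent: only (⇐) holds.

[⇐] Assume the antecedent. If q is true, the antecedent cannot hold. If q is false, (~u & s) | (~q | u) reduces to true regardless of the other variables. Either way (~u & s) | (~q | u) holds.

[⇒] This fails. Under q = T, s = T, u = F, the left side is true but the right side is false.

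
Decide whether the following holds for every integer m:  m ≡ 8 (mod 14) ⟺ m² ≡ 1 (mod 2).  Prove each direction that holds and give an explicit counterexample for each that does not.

Forward direction. This fails: take m = 8. Then 8 ≡ 8 (mod 14), but 8² = 64 ≡ 0 (mod 2), not 1.

Converse. This fails: take m = 1. Then 1² = 1 ≡ 1 (mod 2), yet 1 ≡ 1 (mod 14), not 8.

Neither direction holds.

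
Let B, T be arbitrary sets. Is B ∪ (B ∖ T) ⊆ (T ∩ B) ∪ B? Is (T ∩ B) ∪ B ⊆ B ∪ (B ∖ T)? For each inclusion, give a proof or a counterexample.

Forward inclusion. Let x ∈ B ∪ (B ∖ T). Then either x ∈ B and x ∉ T; or x ∈ B ∩ T. In each case x ∈ (T ∩ B) ∪ B, so B ∪ (B ∖ T) ⊆ (T ∩ B) ∪ B.

Reverse inclusion. Let x ∈ (T ∩ B) ∪ B. Then either x ∈ B and x ∉ T; or x ∈ B ∩ T. In each case x ∈ B ∪ (B ∖ T), so (T ∩ B) ∪ B ⊆ B ∪ (B ∖ T).

The two sets are equal.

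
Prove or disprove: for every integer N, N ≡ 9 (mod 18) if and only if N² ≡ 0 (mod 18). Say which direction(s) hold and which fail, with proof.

(⇒) This fails: take N = 9. Then 9 ≡ 9 (mod 18), but 9² = 81 ≡ 9 (mod 18), not 0.

(⇐) This fails: take N = 0. Then 0² = 0 ≡ 0 (mod 18), yet 0 ≡ 0 (mod 18), not 9.

Neither direction holds.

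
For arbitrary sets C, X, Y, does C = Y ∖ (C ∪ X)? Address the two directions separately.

(⊆) This inclusion fails. Take C = {1}, X = ∅, Y = ∅; then 1 ∈ C but 1 ∉ Y ∖ (C ∪ X).

(⊇) This inclusion fails. Take C = ∅, X = ∅, Y = {1}; then 1 ∈ Y ∖ (C ∪ X) but 1 ∉ C.

Neither inclusion holds.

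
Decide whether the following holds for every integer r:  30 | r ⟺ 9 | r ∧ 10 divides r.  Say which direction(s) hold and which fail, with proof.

Not equivalent: only (⇐) holds.

Forward direction. This fails: take r = 30. Certainly 30 ∣ 30, but 9 ∤ 30.

Converse. Suppose 9 ∣ r and 10 ∣ r. Any common multiple of 9 and 10 is a multiple of their lcm; here gcd(9, 10) = 1, so lcm(9, 10) = 9·10 = 90, so 90 ∣ r. Since 30 ∣ 90, it follows that 30 ∣ r.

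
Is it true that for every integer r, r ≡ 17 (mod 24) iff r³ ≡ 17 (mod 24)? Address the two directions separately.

The biconditional holds.

(→) Suppose r ≡ 17 (mod 24). Write r = 24j + 17. Then (24j + 17)³ = 13824j³ + 29376j² + 20808j + 4913 = 24(576j³ + 1224j² + 867j + 204) + 17, so r³ ≡ 17 (mod 24).

(←) Conversely, suppose r³ ≡ 17 (mod 24). The only residue r in {0, …, 23} with r³ ≡ 17 (mod 24) is r = 17, so r ≡ 17 (mod 24).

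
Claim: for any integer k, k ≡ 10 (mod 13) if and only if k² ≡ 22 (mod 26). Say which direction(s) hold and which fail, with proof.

(→) This fails: take k = 23. Then 23 ≡ 10 (mod 13), but 23² = 529 ≡ 9 (mod 26), not 22.

(←) This fails: take k = 16. Then 16² = 256 ≡ 22 (mod 26), yet 16 ≡ 3 (mod 13), not 10.

Neither implication holds.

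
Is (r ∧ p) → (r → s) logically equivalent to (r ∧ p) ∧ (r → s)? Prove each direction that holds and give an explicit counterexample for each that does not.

Only the reverse direction holds.

(→) This fails. Under s = F, r = F, p = F, the left side is true but the right side is false.

(←) Assume the antecedent. If s is true, (r ∧ p) → (r → s) reduces to true regardless of the other variables. If s is false, the antecedent cannot hold. Either way (r ∧ p) → (r → s) holds.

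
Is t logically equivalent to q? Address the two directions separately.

(⇒) This fails. Under t = T, q = F, the left side is true but the right side is false.

(⇐) This fails. Under t = F, q = T, the left side is false but the right side is true.

Neither direction holds.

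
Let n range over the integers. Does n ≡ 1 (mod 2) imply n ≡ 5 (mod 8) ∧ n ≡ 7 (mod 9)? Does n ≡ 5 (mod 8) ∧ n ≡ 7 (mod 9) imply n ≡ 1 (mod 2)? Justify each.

(⟹) This fails: n = 1 gives 1 ≡ 1 (mod 2) but 1 ≡ 1 (mod 8), so the conjunction on the right does not hold.

(⟸) Conversely, if n ≡ 5 (mod 8) and n ≡ 7 (mod 9), then by the Chinese remainder theorem n ≡ 61 (mod 72). Since 61 ≡ 1 (mod 2) and 2 ∣ 72, we get n ≡ 1 (mod 2).

Not equivalent: only (⇐) holds.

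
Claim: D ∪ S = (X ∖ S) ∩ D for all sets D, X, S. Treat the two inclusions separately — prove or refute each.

The sets are not equal: only the reverse inclusion holds.

Forward inclusion. This inclusion fails. Take D = {1}, X = ∅, S = ∅; then 1 ∈ D ∪ S but 1 ∉ (X ∖ S) ∩ D.

Reverse inclusion. Let x ∈ (X ∖ S) ∩ D. Then x ∈ D ∩ X and x ∉ S, from which x ∈ D ∪ S.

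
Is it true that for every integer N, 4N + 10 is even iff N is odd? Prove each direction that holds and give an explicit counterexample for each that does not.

Forward direction. This fails: take N = 4. Then 4N + 10 = 26, which is even, yet N = 4 is even, not odd.

Converse. Suppose N is odd. Since 4 is even, 4N is even for every N, so 4N + 10 has the same parity as 10, which is even. Hence 4N + 10 is even.

The forward direction fails; the converse holds.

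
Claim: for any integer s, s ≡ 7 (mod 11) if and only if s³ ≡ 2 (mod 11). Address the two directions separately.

(→) Suppose s ≡ 7 (mod 11). Write s = 11j + 7. Then (11j + 7)³ = 1331j³ + 2541j² + 1617j + 343 = 11(121j³ + 231j² + 147j + 31) + 2, so s³ ≡ 2 (mod 11).

(←) For the converse, argue contrapositively. If s ≢ 7 (mod 11), then s is congruent to one of 0, 1, 2, 3, 4, 5, 6, 8, 9, 10 modulo 11, and these give s³ ≡ 0, 1, 8, 5, 9, 4, 7, 6, 3, 10 respectively — never 2.

Both directions hold; the statement is true.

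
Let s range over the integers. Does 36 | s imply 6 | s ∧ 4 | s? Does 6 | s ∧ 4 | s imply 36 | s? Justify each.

Not equivalent: only (⇒) holds.

Forward direction. If 36 ∣ s, write s = 36q. Since 36 = 6·6, s = 6·(6q), so 6 ∣ s; and since 36 = 9·4, s = 4·(9q), so 4 ∣ s.

Converse. This fails: take s = 12. Both 6 ∣ 12 and 4 ∣ 12, yet 12 is not a multiple of 36 (since 12 = 0·36 + 12), so 36 ∤ 12.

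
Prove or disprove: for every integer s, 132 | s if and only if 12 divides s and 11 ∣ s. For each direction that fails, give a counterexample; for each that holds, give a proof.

(→) If 132 ∣ s, write s = 132q. Since 132 = 11·12, s = 12·(11q), so 12 ∣ s; and since 132 = 12·11, s = 11·(12q), so 11 ∣ s.

(←) Suppose 12 ∣ s and 11 ∣ s. Any common multiple of 12 and 11 is a multiple of their lcm; here gcd(12, 11) = 1, so lcm(12, 11) = 12·11 = 132, so 132 ∣ s.

The biconditional holds.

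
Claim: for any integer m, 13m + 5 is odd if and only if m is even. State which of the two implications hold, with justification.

(⇒) Suppose 13m + 5 is odd. Since 13 is odd, 13m and m have the same parity, so 13m + 5 ≡ m + 5 (mod 2). As 5 is odd, 13m + 5 is odd exactly when m is even. Thus m is even.

(⇐) Conversely, suppose m is even; write m = 2j. Then 13m + 5 = 13·(2j) + 5 = 2·13j + 5, which is odd.

Both directions hold; the statement is true.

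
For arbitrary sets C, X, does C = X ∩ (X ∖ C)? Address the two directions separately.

Both inclusions fail.

Forward inclusion. This inclusion fails. Take C = {1}, X = ∅; then 1 ∈ C but 1 ∉ X ∩ (X ∖ C).

Reverse inclusion. This inclusion fails. Take C = ∅, X = {1}; then 1 ∈ X ∩ (X ∖ C) but 1 ∉ C.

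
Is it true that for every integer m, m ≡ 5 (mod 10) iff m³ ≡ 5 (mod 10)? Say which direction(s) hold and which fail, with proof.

Both directions hold.

(⟹) Suppose m ≡ 5 (mod 10). Write m = 10j + 5. Then (10j + 5)³ = 1000j³ + 1500j² + 750j + 125 = 10(100j³ + 150j² + 75j + 12) + 5, so m³ ≡ 5 (mod 10).

(⟸) Conversely, suppose m³ ≡ 5 (mod 10). The only residue r in {0, …, 9} with r³ ≡ 5 (mod 10) is r = 5, so m ≡ 5 (mod 10).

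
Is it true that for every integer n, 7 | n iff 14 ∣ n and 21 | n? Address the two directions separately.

(⇒) fails; (⇐) holds.

(→) This fails: take n = 7. Certainly 7 ∣ 7, but 14 ∤ 7.

(←) Suppose 14 ∣ n and 21 ∣ n. Any common multiple of 14 and 21 is a multiple of their lcm; here lcm(14, 21) = 14·21/gcd(14, 21) = 294/7 = 42, so 42 ∣ n. Since 7 ∣ 42, it follows that 7 ∣ n.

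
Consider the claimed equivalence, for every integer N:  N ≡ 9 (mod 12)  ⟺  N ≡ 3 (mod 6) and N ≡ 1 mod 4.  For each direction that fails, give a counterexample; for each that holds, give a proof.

(⇐) If N ≡ 3 (mod 6) and N ≡ 1 (mod 4), then by the Chinese remainder theorem N ≡ 9 (mod 12). This is exactly N ≡ 9 (mod 12).

(⇒) Suppose N ≡ 9 (mod 12); write N = 12j + 9. Since 6 ∣ 12, reducing mod 6 gives N ≡ 9 ≡ 3 (mod 6); since 4 ∣ 12, reducing mod 4 gives N ≡ 9 ≡ 1 (mod 4).

Both implications hold.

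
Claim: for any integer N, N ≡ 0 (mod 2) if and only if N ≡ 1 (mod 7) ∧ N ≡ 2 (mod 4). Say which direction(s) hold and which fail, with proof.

The forward direction fails; the converse holds.

[⇐] If N ≡ 1 (mod 7) and N ≡ 2 (mod 4), then by the Chinese remainder theorem N ≡ 22 (mod 28). Since 22 ≡ 0 (mod 2) and 2 ∣ 28, we get N ≡ 0 (mod 2).

[⇒] This fails: N = 0 gives 0 ≡ 0 (mod 2) but 0 ≡ 0 (mod 7), so the conjunction on the right does not hold.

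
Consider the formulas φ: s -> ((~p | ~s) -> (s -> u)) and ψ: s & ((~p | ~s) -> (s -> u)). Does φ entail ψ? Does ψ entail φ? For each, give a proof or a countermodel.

(→) This fails. Under p = F, s = F, u = F, the left side is true but the right side is false.

(←) Assume the antecedent. If p is true, s -> ((~p | ~s) -> (s -> u)) reduces to true regardless of the other variables. If p is false, the antecedent forces (p = F, s = T, u = T), and s -> ((~p | ~s) -> (s -> u)) holds there. Either way s -> ((~p | ~s) -> (s -> u)) holds.

Only the reverse direction holds.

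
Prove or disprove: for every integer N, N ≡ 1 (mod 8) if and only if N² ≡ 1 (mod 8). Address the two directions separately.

Not equivalent: only (⇒) holds.

(⟹) Suppose N ≡ 1 (mod 8). Write N = 8j + 1. Then (8j + 1)² = 64j² + 16j + 1 = 8(8j² + 2j) + 1, so N² ≡ 1 (mod 8).

(⟸) This fails: take N = 3. Then 3² = 9 ≡ 1 (mod 8), yet 3 ≡ 3 (mod 8), not 1.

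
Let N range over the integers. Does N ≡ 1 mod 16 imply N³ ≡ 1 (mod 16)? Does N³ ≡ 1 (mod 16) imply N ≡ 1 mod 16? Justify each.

(←) Suppose N³ ≡ 1 (mod 16). The only residue r in {0, …, 15} with r³ ≡ 1 (mod 16) is r = 1, so N ≡ 1 (mod 16).

(→) Suppose N ≡ 1 mod 16. Write N = 16j + 1. Then (16j + 1)³ = 4096j³ + 768j² + 48j + 1 = 16(256j³ + 48j² + 3j) + 1, so N³ ≡ 1 (mod 16).

The biconditional holds.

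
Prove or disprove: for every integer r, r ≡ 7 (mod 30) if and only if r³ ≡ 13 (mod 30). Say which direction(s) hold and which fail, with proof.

(⟸) Suppose r³ ≡ 13 (mod 30). The only residue r in {0, …, 29} with r³ ≡ 13 (mod 30) is r = 7, so r ≡ 7 (mod 30).

(⟹) Suppose r ≡ 7 (mod 30). Write r = 30j + 7. Then (30j + 7)³ = 27000j³ + 18900j² + 4410j + 343 = 30(900j³ + 630j² + 147j + 11) + 13, so r³ ≡ 13 (mod 30).

Both directions hold; the statement is true.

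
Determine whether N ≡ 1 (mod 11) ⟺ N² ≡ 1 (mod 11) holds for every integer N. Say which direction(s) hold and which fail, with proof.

(⇒) holds; (⇐) fails.

(⟹) Suppose N ≡ 1 (mod 11). Write N = 11j + 1. Then (11j + 1)² = 121j² + 22j + 1 = 11(11j² + 2j) + 1, so N² ≡ 1 (mod 11).

(⟸) This fails: take N = 10. Then 10² = 100 ≡ 1 (mod 11), yet 10 ≡ 10 (mod 11), not 1.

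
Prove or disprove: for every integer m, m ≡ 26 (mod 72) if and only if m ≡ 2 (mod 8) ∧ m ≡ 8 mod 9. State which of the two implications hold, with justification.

(⟹) Suppose m ≡ 26 (mod 72); write m = 72j + 26. Since 8 ∣ 72, reducing mod 8 gives m ≡ 26 ≡ 2 (mod 8); since 9 ∣ 72, reducing mod 9 gives m ≡ 26 ≡ 8 (mod 9).

(⟸) Conversely, if m ≡ 2 (mod 8) and m ≡ 8 (mod 9), then by the Chinese remainder theorem m ≡ 26 (mod 72). This is exactly m ≡ 26 (mod 72).

Both directions hold; the statement is true.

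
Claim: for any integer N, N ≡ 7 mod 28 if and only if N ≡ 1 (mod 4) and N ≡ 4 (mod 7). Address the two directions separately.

Forward direction. This fails: N = 7 gives 7 ≡ 7 (mod 28) but 7 ≡ 3 (mod 4), so the conjunction on the right does not hold.

Converse. This fails: N = 25 satisfies both congruences on the right (25 ≡ 1 mod 4 and 25 ≡ 4 mod 7) yet 25 ≡ 25 (mod 28), not 7.

Neither implication holds.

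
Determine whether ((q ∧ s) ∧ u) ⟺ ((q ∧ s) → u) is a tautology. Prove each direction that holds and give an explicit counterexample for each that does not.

(←) This fails. Under q = F, u = F, s = F, the left side is false but the right side is true.

(→) Assume the antecedent. If q is true, the antecedent forces (q = T, u = T, s = T), and (q ∧ s) → u holds there. If q is false, the antecedent cannot hold. Either way (q ∧ s) → u holds.

(⇒) holds; (⇐) fails.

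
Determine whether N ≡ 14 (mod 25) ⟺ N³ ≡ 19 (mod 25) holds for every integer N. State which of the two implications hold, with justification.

Both implications hold.

(⇒) Suppose N ≡ 14 (mod 25). Write N = 25j + 14. Then (25j + 14)³ = 15625j³ + 26250j² + 14700j + 2744 = 25(625j³ + 1050j² + 588j + 109) + 19, so N³ ≡ 19 (mod 25).

(⇐) Conversely, suppose N³ ≡ 19 (mod 25). The only residue r in {0, …, 24} with r³ ≡ 19 (mod 25) is r = 14, so N ≡ 14 (mod 25).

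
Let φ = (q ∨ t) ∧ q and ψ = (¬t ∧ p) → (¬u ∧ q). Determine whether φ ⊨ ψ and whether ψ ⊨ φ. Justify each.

Forward direction. This fails. Under u = T, q = T, t = F, p = T, the left side is true but the right side is false.

Converse. This fails. Under u = F, q = F, t = F, p = F, the left side is false but the right side is true.

Both directions fail.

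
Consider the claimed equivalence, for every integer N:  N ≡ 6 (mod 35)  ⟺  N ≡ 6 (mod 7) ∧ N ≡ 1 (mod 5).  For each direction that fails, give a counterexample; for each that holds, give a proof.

Both directions hold.

(⟹) Suppose N ≡ 6 (mod 35); write N = 35j + 6. Since 7 ∣ 35, reducing mod 7 gives N ≡ 6 (mod 7); since 5 ∣ 35, reducing mod 5 gives N ≡ 6 ≡ 1 (mod 5).

(⟸) Conversely, if N ≡ 6 (mod 7) and N ≡ 1 (mod 5), then by the Chinese remainder theorem N ≡ 6 (mod 35). This is exactly N ≡ 6 (mod 35).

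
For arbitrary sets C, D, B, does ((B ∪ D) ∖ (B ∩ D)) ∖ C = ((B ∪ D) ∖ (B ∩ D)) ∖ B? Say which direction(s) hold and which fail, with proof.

Forward inclusion. This inclusion fails. Take C = ∅, D = ∅, B = {1}; then 1 ∈ ((B ∪ D) ∖ (B ∩ D)) ∖ C but 1 ∉ ((B ∪ D) ∖ (B ∩ D)) ∖ B.

Reverse inclusion. This inclusion fails. Take C = {1}, D = {1}, B = ∅; then 1 ∈ ((B ∪ D) ∖ (B ∩ D)) ∖ B but 1 ∉ ((B ∪ D) ∖ (B ∩ D)) ∖ C.

Both inclusions fail.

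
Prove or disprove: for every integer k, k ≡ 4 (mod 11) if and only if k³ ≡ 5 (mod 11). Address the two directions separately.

(⟹) This fails: take k = 4. Then 4 ≡ 4 (mod 11), but 4³ = 64 ≡ 9 (mod 11), not 5.

(⟸) This fails: take k = 3. Then 3³ = 27 ≡ 5 (mod 11), yet 3 ≡ 3 (mod 11), not 4.

Neither implication holds.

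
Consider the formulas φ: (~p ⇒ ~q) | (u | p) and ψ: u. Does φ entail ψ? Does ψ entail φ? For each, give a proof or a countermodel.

Only the converse holds.

[⇒] This fails. Under p = F, u = F, q = F, the left side is true but the right side is false.

[⇐] Assume the antecedent. If p is true, (~p ⇒ ~q) | (u | p) reduces to true regardless of the other variables. If p is false, the antecedent forces (p = F, u = T, q = F) or (p = F, u = T, q = T), and (~p ⇒ ~q) | (u | p) holds there. Either way (~p ⇒ ~q) | (u | p) holds.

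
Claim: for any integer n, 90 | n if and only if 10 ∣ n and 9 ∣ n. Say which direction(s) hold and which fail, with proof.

Equivalent; both directions hold.

(⇒) If 90 ∣ n, write n = 90q. Since 90 = 9·10, n = 10·(9q), so 10 ∣ n; and since 90 = 10·9, n = 9·(10q), so 9 ∣ n.

(⇐) Suppose 10 ∣ n and 9 ∣ n. Any common multiple of 10 and 9 is a multiple of their lcm; here gcd(10, 9) = 1, so lcm(10, 9) = 10·9 = 90, so 90 ∣ n.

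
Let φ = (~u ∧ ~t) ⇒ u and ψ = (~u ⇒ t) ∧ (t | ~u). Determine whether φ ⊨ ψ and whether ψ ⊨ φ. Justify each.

Only the converse holds.

Forward direction. This fails. Under u = T, t = F, the left side is true but the right side is false.

Converse. Assume the antecedent. If u is true, (~u ∧ ~t) ⇒ u reduces to true regardless of the other variables. If u is false, the antecedent forces (u = F, t = T), and (~u ∧ ~t) ⇒ u holds there. Either way (~u ∧ ~t) ⇒ u holds.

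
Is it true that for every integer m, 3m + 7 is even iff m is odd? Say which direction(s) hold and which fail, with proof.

(⟹) Suppose 3m + 7 is even. Since 3 is odd, 3m and m have the same parity, so 3m + 7 ≡ m + 7 (mod 2). As 7 is odd, 3m + 7 is even exactly when m is odd. Thus m is odd.

(⟸) Conversely, suppose m is odd; write m = 2j + 1. Then 3m + 7 = 3·(2j + 1) + 7 = 2·3j + 10, which is even.

Both directions hold.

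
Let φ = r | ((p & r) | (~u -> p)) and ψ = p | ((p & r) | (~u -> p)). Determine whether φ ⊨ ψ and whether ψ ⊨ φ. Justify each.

(→) This fails. Under p = F, u = F, r = T, the left side is true but the right side is false.

(←) Assume the antecedent. If p is true, r | ((p & r) | (~u -> p)) reduces to true regardless of the other variables. If p is false, the antecedent forces (p = F, u = T, r = F) or (p = F, u = T, r = T), and r | ((p & r) | (~u -> p)) holds there. Either way r | ((p & r) | (~u -> p)) holds.

Only the converse holds.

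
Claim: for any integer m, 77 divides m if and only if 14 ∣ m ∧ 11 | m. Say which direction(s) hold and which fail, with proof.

Only the reverse direction holds.

(←) Suppose 14 ∣ m and 11 ∣ m. Any common multiple of 14 and 11 is a multiple of their lcm; here gcd(14, 11) = 1, so lcm(14, 11) = 14·11 = 154, so 154 ∣ m. Since 77 ∣ 154, it follows that 77 ∣ m.

(→) This fails: take m = 77. Certainly 77 ∣ 77, but 14 ∤ 77.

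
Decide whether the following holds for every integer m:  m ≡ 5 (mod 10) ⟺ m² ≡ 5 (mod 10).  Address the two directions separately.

(→) Suppose m ≡ 5 (mod 10). Write m = 10j + 5. Then (10j + 5)² = 100j² + 100j + 25 = 10(10j² + 10j + 2) + 5, so m² ≡ 5 (mod 10).

(←) Conversely, suppose m² ≡ 5 (mod 10). The only residue r in {0, …, 9} with r² ≡ 5 (mod 10) is r = 5, so m ≡ 5 (mod 10).

Both implications hold.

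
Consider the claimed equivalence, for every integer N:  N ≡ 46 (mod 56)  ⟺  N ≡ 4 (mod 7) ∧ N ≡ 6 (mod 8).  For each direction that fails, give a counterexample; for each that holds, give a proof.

Both directions hold.

Converse. If N ≡ 4 (mod 7) and N ≡ 6 (mod 8), then by the Chinese remainder theorem N ≡ 46 (mod 56). This is exactly N ≡ 46 (mod 56).

Forward direction. Suppose N ≡ 46 (mod 56); write N = 56j + 46. Since 7 ∣ 56, reducing mod 7 gives N ≡ 46 ≡ 4 (mod 7); since 8 ∣ 56, reducing mod 8 gives N ≡ 46 ≡ 6 (mod 8).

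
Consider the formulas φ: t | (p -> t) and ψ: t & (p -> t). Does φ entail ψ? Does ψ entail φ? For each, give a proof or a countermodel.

[⇒] This fails. Under t = F, p = F, the left side is true but the right side is false.

[⇐] Assume the antecedent. If t is true, t | (p -> t) reduces to true regardless of the other variables. If t is false, the antecedent cannot hold. Either way t | (p -> t) holds.

Not equivalent: only (⇐) holds.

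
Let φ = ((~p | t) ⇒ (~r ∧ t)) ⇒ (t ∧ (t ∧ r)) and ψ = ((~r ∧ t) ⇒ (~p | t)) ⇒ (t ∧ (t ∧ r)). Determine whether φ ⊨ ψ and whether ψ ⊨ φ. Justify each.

Only the converse holds.

(⟹) This fails. Under p = F, t = F, r = F, the left side is true but the right side is false.

(⟸) Assume the antecedent. If p is true, the antecedent forces (p = T, t = T, r = T), and the consequent holds there. If p is false, the antecedent forces (p = F, t = T, r = T), and the consequent holds there. Either way the consequent holds.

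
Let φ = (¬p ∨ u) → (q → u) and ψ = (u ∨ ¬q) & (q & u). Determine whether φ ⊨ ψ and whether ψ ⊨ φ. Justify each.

Only the converse holds.

(→) This fails. Under u = F, p = F, q = F, the left side is true but the right side is false.

(←) Assume the antecedent. If u is true, (¬p ∨ u) → (q → u) reduces to true regardless of the other variables. If u is false, the antecedent cannot hold. Either way (¬p ∨ u) → (q → u) holds.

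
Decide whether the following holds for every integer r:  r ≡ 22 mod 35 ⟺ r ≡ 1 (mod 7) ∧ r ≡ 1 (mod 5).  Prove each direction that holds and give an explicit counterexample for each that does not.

Neither direction holds.

Forward direction. This fails: r = 22 gives 22 ≡ 22 (mod 35) but 22 ≡ 2 (mod 5), so the conjunction on the right does not hold.

Converse. This fails: r = 1 satisfies both congruences on the right (1 ≡ 1 mod 7 and 1 ≡ 1 mod 5) yet 1 ≡ 1 (mod 35), not 22.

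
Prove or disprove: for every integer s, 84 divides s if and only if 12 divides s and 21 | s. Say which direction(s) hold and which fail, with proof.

[⇒] If 84 ∣ s, write s = 84q. Since 84 = 7·12, s = 12·(7q), so 12 ∣ s; and since 84 = 4·21, s = 21·(4q), so 21 ∣ s.

[⇐] Suppose 12 ∣ s and 21 ∣ s. Any common multiple of 12 and 21 is a multiple of their lcm; here lcm(12, 21) = 12·21/gcd(12, 21) = 252/3 = 84, so 84 ∣ s.

The biconditional holds.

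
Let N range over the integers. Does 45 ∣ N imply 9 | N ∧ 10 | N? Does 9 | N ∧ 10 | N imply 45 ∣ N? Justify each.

(⇐) Suppose 9 ∣ N and 10 ∣ N. Any common multiple of 9 and 10 is a multiple of their lcm; here gcd(9, 10) = 1, so lcm(9, 10) = 9·10 = 90, so 90 ∣ N. Since 45 ∣ 90, it follows that 45 ∣ N.

(⇒) This fails: take N = 45. Certainly 45 ∣ 45, but 10 ∤ 45.

The forward direction fails; the converse holds.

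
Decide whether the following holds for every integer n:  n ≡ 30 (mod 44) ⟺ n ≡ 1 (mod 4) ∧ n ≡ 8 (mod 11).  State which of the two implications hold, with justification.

Neither direction holds.

[⇒] This fails: n = 30 gives 30 ≡ 30 (mod 44) but 30 ≡ 2 (mod 4), so the conjunction on the right does not hold.

[⇐] This fails: n = 41 satisfies both congruences on the right (41 ≡ 1 mod 4 and 41 ≡ 8 mod 11) yet 41 ≡ 41 (mod 44), not 30.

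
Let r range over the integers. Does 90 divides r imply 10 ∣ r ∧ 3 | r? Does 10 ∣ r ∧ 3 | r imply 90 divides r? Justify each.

Forward direction. If 90 ∣ r, write r = 90q. Since 90 = 9·10, r = 10·(9q), so 10 ∣ r; and since 90 = 30·3, r = 3·(30q), so 3 ∣ r.

Converse. This fails: take r = 30. Both 10 ∣ 30 and 3 ∣ 30, yet 30 is not a multiple of 90 (since 30 = 0·90 + 30), so 90 ∤ 30.

Not equivalent: only (⇒) holds.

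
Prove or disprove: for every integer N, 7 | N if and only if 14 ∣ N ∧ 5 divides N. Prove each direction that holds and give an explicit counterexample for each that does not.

(→) This fails: take N = 7. Certainly 7 ∣ 7, but 14 ∤ 7.

(←) Suppose 14 ∣ N and 5 ∣ N. Any common multiple of 14 and 5 is a multiple of their lcm; here gcd(14, 5) = 1, so lcm(14, 5) = 14·5 = 70, so 70 ∣ N. Since 7 ∣ 70, it follows that 7 ∣ N.

(⇒) fails; (⇐) holds.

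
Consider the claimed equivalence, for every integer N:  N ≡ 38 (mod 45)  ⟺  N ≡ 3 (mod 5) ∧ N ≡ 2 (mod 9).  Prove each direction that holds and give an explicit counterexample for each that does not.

(⇒) Suppose N ≡ 38 (mod 45); write N = 45j + 38. Since 5 ∣ 45, reducing mod 5 gives N ≡ 38 ≡ 3 (mod 5); since 9 ∣ 45, reducing mod 9 gives N ≡ 38 ≡ 2 (mod 9).

(⇐) Conversely, if N ≡ 3 (mod 5) and N ≡ 2 (mod 9), then by the Chinese remainder theorem N ≡ 38 (mod 45). This is exactly N ≡ 38 (mod 45).

Equivalent; both directions hold.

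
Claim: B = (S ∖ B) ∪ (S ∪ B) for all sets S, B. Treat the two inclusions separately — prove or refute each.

(⟹) Let x ∈ B. Then either x ∈ B and x ∉ S; or x ∈ S ∩ B. In each case x ∈ (S ∖ B) ∪ (S ∪ B), so B ⊆ (S ∖ B) ∪ (S ∪ B).

(⟸) This inclusion fails. Take S = {1}, B = ∅; then 1 ∈ (S ∖ B) ∪ (S ∪ B) but 1 ∉ B.

The sets are not equal: only the forward inclusion holds.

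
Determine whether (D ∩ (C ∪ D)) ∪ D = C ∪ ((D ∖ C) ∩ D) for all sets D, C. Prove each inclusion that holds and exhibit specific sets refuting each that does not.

Reverse inclusion. This inclusion fails. Take D = ∅, C = {1}; then 1 ∈ C ∪ ((D ∖ C) ∩ D) but 1 ∉ (D ∩ (C ∪ D)) ∪ D.

Forward inclusion. Let x ∈ (D ∩ (C ∪ D)) ∪ D. Then either x ∈ D and x ∉ C; or x ∈ D ∩ C. In each case x ∈ C ∪ ((D ∖ C) ∩ D), so (D ∩ (C ∪ D)) ∪ D ⊆ C ∪ ((D ∖ C) ∩ D).

Only the forward inclusion holds.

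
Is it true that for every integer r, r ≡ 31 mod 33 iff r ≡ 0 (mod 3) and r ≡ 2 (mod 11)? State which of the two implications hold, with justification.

(⟹) This fails: r = 31 gives 31 ≡ 31 (mod 33) but 31 ≡ 1 (mod 3), so the conjunction on the right does not hold.

(⟸) This fails: r = 24 satisfies both congruences on the right (24 ≡ 0 mod 3 and 24 ≡ 2 mod 11) yet 24 ≡ 24 (mod 33), not 31.

(⇒) fails and (⇐) fails.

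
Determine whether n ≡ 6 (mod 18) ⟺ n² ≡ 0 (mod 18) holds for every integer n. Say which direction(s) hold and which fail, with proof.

(⇒) Suppose n ≡ 6 (mod 18). Write n = 18j + 6. Then (18j + 6)² = 324j² + 216j + 36 = 18(18j² + 12j + 2) + 0, so n² ≡ 0 (mod 18).

(⇐) This fails: take n = 0. Then 0² = 0 ≡ 0 (mod 18), yet 0 ≡ 0 (mod 18), not 6.

Only the forward direction holds.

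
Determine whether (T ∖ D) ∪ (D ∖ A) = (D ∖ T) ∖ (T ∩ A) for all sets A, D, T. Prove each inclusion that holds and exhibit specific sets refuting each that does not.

Both inclusions fail.

(⊆) This inclusion fails. Take A = ∅, D = ∅, T = {1}; then 1 ∈ (T ∖ D) ∪ (D ∖ A) but 1 ∉ (D ∖ T) ∖ (T ∩ A).

(⊇) This inclusion fails. Take A = {1}, D = {1}, T = ∅; then 1 ∈ (D ∖ T) ∖ (T ∩ A) but 1 ∉ (T ∖ D) ∪ (D ∖ A).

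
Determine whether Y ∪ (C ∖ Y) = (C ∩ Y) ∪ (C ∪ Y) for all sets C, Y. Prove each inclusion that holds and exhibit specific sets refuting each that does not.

(⟹) Let x ∈ Y ∪ (C ∖ Y). Then either x ∈ C and x ∉ Y; or x ∈ Y and x ∉ C; or x ∈ C ∩ Y. In each case x ∈ (C ∩ Y) ∪ (C ∪ Y), so Y ∪ (C ∖ Y) ⊆ (C ∩ Y) ∪ (C ∪ Y).

(⟸) Let x ∈ (C ∩ Y) ∪ (C ∪ Y). Then either x ∈ C and x ∉ Y; or x ∈ Y and x ∉ C; or x ∈ C ∩ Y. In each case x ∈ Y ∪ (C ∖ Y), so (C ∩ Y) ∪ (C ∪ Y) ⊆ Y ∪ (C ∖ Y).

The two sets are equal.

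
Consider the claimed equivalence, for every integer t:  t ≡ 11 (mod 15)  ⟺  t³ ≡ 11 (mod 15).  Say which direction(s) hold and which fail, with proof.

(⇒) Suppose t ≡ 11 (mod 15). Write t = 15j + 11. Then (15j + 11)³ = 3375j³ + 7425j² + 5445j + 1331 = 15(225j³ + 495j² + 363j + 88) + 11, so t³ ≡ 11 (mod 15).

(⇐) Conversely, suppose t³ ≡ 11 (mod 15). The only residue r in {0, …, 14} with r³ ≡ 11 (mod 15) is r = 11, so t ≡ 11 (mod 15).

The biconditional holds.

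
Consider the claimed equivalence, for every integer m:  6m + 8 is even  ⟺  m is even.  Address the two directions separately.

Not equivalent: only (⇐) holds.

(→) This fails: take m = 5. Then 6m + 8 = 38, which is even, yet m = 5 is odd, not even.

(←) Suppose m is even. Since 6 is even, 6m is even for every m, so 6m + 8 has the same parity as 8, which is even. Hence 6m + 8 is even.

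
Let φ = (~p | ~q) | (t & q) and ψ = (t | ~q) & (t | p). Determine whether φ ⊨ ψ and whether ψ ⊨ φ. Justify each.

(⟹) This fails. Under t = F, p = F, q = F, the left side is true but the right side is false.

(⟸) Assume the antecedent. If t is true, (~p | ~q) | (t & q) reduces to true regardless of the other variables. If t is false, the antecedent forces (t = F, p = T, q = F), and (~p | ~q) | (t & q) holds there. Either way (~p | ~q) | (t & q) holds.

Not equivalent: only (⇐) holds.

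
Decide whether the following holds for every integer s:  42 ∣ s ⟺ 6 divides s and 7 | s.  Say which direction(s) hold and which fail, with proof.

[⇒] If 42 ∣ s, write s = 42q. Since 42 = 7·6, s = 6·(7q), so 6 ∣ s; and since 42 = 6·7, s = 7·(6q), so 7 ∣ s.

[⇐] Suppose 6 ∣ s and 7 ∣ s. Any common multiple of 6 and 7 is a multiple of their lcm; here gcd(6, 7) = 1, so lcm(6, 7) = 6·7 = 42, so 42 ∣ s.

The biconditional holds.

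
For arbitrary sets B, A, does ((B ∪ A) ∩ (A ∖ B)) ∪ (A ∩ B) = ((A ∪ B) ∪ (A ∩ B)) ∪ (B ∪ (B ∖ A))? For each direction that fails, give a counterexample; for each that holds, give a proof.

(⊆) holds; (⊇) fails.

(⟸) This inclusion fails. Take B = {1}, A = ∅; then 1 ∈ ((A ∪ B) ∪ (A ∩ B)) ∪ (B ∪ (B ∖ A)) but 1 ∉ ((B ∪ A) ∩ (A ∖ B)) ∪ (A ∩ B).

(⟹) Let x ∈ ((B ∪ A) ∩ (A ∖ B)) ∪ (A ∩ B). Then either x ∈ A and x ∉ B; or x ∈ B ∩ A. In each case x ∈ ((A ∪ B) ∪ (A ∩ B)) ∪ (B ∪ (B ∖ A)), so ((B ∪ A) ∩ (A ∖ B)) ∪ (A ∩ B) ⊆ ((A ∪ B) ∪ (A ∩ B)) ∪ (B ∪ (B ∖ A)).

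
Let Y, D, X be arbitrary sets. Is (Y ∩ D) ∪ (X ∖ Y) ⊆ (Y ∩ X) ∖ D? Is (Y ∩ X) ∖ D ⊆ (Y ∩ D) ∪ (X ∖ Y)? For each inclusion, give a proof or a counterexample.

Neither inclusion holds.

Forward inclusion. This inclusion fails. Take Y = {1}, D = {1}, X = ∅; then 1 ∈ (Y ∩ D) ∪ (X ∖ Y) but 1 ∉ (Y ∩ X) ∖ D.

Reverse inclusion. This inclusion fails. Take Y = {1}, D = ∅, X = {1}; then 1 ∈ (Y ∩ X) ∖ D but 1 ∉ (Y ∩ D) ∪ (X ∖ Y).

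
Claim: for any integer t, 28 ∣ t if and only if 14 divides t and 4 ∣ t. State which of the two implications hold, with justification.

Both implications hold.

(⟹) If 28 ∣ t, write t = 28q. Since 28 = 2·14, t = 14·(2q), so 14 ∣ t; and since 28 = 7·4, t = 4·(7q), so 4 ∣ t.

(⟸) Suppose 14 ∣ t and 4 ∣ t. Any common multiple of 14 and 4 is a multiple of their lcm; here lcm(14, 4) = 14·4/gcd(14, 4) = 56/2 = 28, so 28 ∣ t.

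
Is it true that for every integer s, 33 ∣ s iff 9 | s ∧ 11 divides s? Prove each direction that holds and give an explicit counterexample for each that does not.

(⇒) fails; (⇐) holds.

(→) This fails: take s = 33. Certainly 33 ∣ 33, but 9 ∤ 33.

(←) Suppose 9 ∣ s and 11 ∣ s. Any common multiple of 9 and 11 is a multiple of their lcm; here gcd(9, 11) = 1, so lcm(9, 11) = 9·11 = 99, so 99 ∣ s. Since 33 ∣ 99, it follows that 33 ∣ s.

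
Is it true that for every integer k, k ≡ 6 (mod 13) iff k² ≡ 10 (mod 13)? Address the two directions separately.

(⟸) This fails: take k = 7. Then 7² = 49 ≡ 10 (mod 13), yet 7 ≡ 7 (mod 13), not 6.

(⟹) Suppose k ≡ 6 (mod 13). Write k = 13j + 6. Then (13j + 6)² = 169j² + 156j + 36 = 13(13j² + 12j + 2) + 10, so k² ≡ 10 (mod 13).

The forward direction holds; the converse fails.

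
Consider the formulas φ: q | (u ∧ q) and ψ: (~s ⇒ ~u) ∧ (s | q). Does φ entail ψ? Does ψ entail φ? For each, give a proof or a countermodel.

(⇒) fails and (⇐) fails.

Forward direction. This fails. Under q = T, u = T, s = F, the left side is true but the right side is false.

Converse. This fails. Under q = F, u = F, s = T, the left side is false but the right side is true.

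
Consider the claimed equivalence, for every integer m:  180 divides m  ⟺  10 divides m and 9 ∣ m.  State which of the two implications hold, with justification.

Only the forward direction holds.

(⇒) If 180 ∣ m, write m = 180q. Since 180 = 18·10, m = 10·(18q), so 10 ∣ m; and since 180 = 20·9, m = 9·(20q), so 9 ∣ m.

(⇐) This fails: take m = 90. Both 10 ∣ 90 and 9 ∣ 90, yet 90 is not a multiple of 180 (since 90 = 0·180 + 90), so 180 ∤ 90.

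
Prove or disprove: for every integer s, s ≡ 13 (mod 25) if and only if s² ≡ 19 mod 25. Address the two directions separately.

Not equivalent: only (⇒) holds.

(←) This fails: take s = 12. Then 12² = 144 ≡ 19 (mod 25), yet 12 ≡ 12 (mod 25), not 13.

(→) Suppose s ≡ 13 (mod 25). Write s = 25j + 13. Then (25j + 13)² = 625j² + 650j + 169 = 25(25j² + 26j + 6) + 19, so s² ≡ 19 (mod 25).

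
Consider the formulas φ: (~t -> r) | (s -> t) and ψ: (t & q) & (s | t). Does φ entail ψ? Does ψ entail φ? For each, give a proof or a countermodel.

Only the reverse direction holds.

(←) Assume the antecedent. If r is true, (~t -> r) | (s -> t) reduces to true regardless of the other variables. If r is false, the antecedent forces (r = F, t = T, q = T, s = F) or (r = F, t = T, q = T, s = T), and (~t -> r) | (s -> t) holds there. Either way (~t -> r) | (s -> t) holds.

(→) This fails. Under r = F, t = F, q = F, s = F, the left side is true but the right side is false.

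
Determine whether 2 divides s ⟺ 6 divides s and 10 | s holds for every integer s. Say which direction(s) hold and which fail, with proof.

(⇒) fails; (⇐) holds.

[⇐] Suppose 6 ∣ s and 10 ∣ s. Any common multiple of 6 and 10 is a multiple of their lcm; here lcm(6, 10) = 6·10/gcd(6, 10) = 60/2 = 30, so 30 ∣ s. Since 2 ∣ 30, it follows that 2 ∣ s.

[⇒] This fails: take s = 2. Certainly 2 ∣ 2, but 6 ∤ 2.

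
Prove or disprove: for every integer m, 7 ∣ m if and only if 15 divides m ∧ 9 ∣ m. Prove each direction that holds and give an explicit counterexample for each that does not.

Neither implication holds.

(⇒) This fails: take m = 7. Certainly 7 ∣ 7, but 15 ∤ 7.

(⇐) This fails: take m = 45. Both 15 ∣ 45 and 9 ∣ 45, yet 45 is not a multiple of 7 (since 45 = 6·7 + 3), so 7 ∤ 45.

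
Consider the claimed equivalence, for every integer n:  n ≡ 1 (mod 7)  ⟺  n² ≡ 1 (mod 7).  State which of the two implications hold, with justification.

Only the forward implication holds.

(⇒) Suppose n ≡ 1 (mod 7). Write n = 7j + 1. Then (7j + 1)² = 49j² + 14j + 1 = 7(7j² + 2j) + 1, so n² ≡ 1 (mod 7).

(⇐) This fails: take n = 6. Then 6² = 36 ≡ 1 (mod 7), yet 6 ≡ 6 (mod 7), not 1.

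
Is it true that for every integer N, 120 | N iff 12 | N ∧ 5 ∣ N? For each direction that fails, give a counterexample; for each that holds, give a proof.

The forward direction holds; the converse fails.

Forward direction. If 120 ∣ N, write N = 120q. Since 120 = 10·12, N = 12·(10q), so 12 ∣ N; and since 120 = 24·5, N = 5·(24q), so 5 ∣ N.

Converse. This fails: take N = 60. Both 12 ∣ 60 and 5 ∣ 60, yet 60 is not a multiple of 120 (since 60 = 0·120 + 60), so 120 ∤ 60.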